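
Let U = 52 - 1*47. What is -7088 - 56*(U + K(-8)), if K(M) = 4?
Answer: -7592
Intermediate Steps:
U = 5 (U = 52 - 47 = 5)
-7088 - 56*(U + K(-8)) = -7088 - 56*(5 + 4) = -7088 - 56*9 = -7088 - 504 = -7592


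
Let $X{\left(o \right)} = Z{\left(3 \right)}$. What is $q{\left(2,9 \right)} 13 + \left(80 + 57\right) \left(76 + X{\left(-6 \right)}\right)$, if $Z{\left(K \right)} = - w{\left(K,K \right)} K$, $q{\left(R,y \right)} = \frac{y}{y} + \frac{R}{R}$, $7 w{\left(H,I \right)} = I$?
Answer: $\frac{71833}{7} \approx 10262.0$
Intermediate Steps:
$w{\left(H,I \right)} = \frac{I}{7}$
$q{\left(R,y \right)} = 2$ ($q{\left(R,y \right)} = 1 + 1 = 2$)
$Z{\left(K \right)} = - \frac{K^{2}}{7}$ ($Z{\left(K \right)} = - \frac{K}{7} K = - \frac{K^{2}}{7}$)
$X{\left(o \right)} = - \frac{9}{7}$ ($X{\left(o \right)} = - \frac{3^{2}}{7} = \left(- \frac{1}{7}\right) 9 = - \frac{9}{7}$)
$q{\left(2,9 \right)} 13 + \left(80 + 57\right) \left(76 + X{\left(-6 \right)}\right) = 2 \cdot 13 + \left(80 + 57\right) \left(76 - \frac{9}{7}\right) = 26 + 137 \cdot \frac{523}{7} = 26 + \frac{71651}{7} = \frac{71833}{7}$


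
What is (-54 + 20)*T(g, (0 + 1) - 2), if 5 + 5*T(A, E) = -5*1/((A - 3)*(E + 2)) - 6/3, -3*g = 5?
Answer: 1411/35 ≈ 40.314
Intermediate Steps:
g = -5/3 (g = -⅓*5 = -5/3 ≈ -1.6667)
T(A, E) = -7/5 - 1/((-3 + A)*(2 + E)) (T(A, E) = -1 + (-5*1/((A - 3)*(E + 2)) - 6/3)/5 = -1 + (-5*1/((-3 + A)*(2 + E)) - 6*⅓)/5 = -1 + (-5/((-3 + A)*(2 + E)) - 2)/5 = -1 + (-2 - 5/((-3 + A)*(2 + E)))/5 = -1 + (-⅖ - 1/((-3 + A)*(2 + E))) = -7/5 - 1/((-3 + A)*(2 + E)))
(-54 + 20)*T(g, (0 + 1) - 2) = (-54 + 20)*((37 - 14*(-5/3) + 21*((0 + 1) - 2) - 7*(-5/3)*((0 + 1) - 2))/(5*(-6 - 3*((0 + 1) - 2) + 2*(-5/3) - 5*((0 + 1) - 2)/3))) = -34*(37 + 70/3 + 21*(1 - 2) - 7*(-5/3)*(1 - 2))/(5*(-6 - 3*(1 - 2) - 10/3 - 5*(1 - 2)/3)) = -34*(37 + 70/3 + 21*(-1) - 7*(-5/3)*(-1))/(5*(-6 - 3*(-1) - 10/3 - 5/3*(-1))) = -34*(37 + 70/3 - 21 - 35/3)/(5*(-6 + 3 - 10/3 + 5/3)) = -34*83/(5*(-14/3)*3) = -34*(-3)*83/(5*14*3) = -34*(-83/70) = 1411/35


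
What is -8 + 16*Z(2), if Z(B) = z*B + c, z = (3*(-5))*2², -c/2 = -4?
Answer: -1800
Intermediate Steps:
c = 8 (c = -2*(-4) = 8)
z = -60 (z = -15*4 = -60)
Z(B) = 8 - 60*B (Z(B) = -60*B + 8 = 8 - 60*B)
-8 + 16*Z(2) = -8 + 16*(8 - 60*2) = -8 + 16*(8 - 120) = -8 + 16*(-112) = -8 - 1792 = -1800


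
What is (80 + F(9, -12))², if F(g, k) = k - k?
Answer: 6400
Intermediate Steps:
F(g, k) = 0
(80 + F(9, -12))² = (80 + 0)² = 80² = 6400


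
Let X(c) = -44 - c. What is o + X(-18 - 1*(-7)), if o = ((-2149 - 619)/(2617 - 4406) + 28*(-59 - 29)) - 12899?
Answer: -27540676/1789 ≈ -15394.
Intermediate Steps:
o = -27481639/1789 (o = (-2768/(-1789) + 28*(-88)) - 12899 = (-2768*(-1/1789) - 2464) - 12899 = (2768/1789 - 2464) - 12899 = -4405328/1789 - 12899 = -27481639/1789 ≈ -15361.)
o + X(-18 - 1*(-7)) = -27481639/1789 + (-44 - (-18 - 1*(-7))) = -27481639/1789 + (-44 - (-18 + 7)) = -27481639/1789 + (-44 - 1*(-11)) = -27481639/1789 + (-44 + 11) = -27481639/1789 - 33 = -27540676/1789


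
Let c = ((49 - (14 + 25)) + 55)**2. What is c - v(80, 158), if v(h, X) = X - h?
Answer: 4147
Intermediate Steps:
c = 4225 (c = ((49 - 1*39) + 55)**2 = ((49 - 39) + 55)**2 = (10 + 55)**2 = 65**2 = 4225)
c - v(80, 158) = 4225 - (158 - 1*80) = 4225 - (158 - 80) = 4225 - 1*78 = 4225 - 78 = 4147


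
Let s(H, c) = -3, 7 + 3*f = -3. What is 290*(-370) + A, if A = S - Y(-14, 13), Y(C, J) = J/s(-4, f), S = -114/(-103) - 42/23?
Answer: -762555415/7107 ≈ -1.0730e+5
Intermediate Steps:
f = -10/3 (f = -7/3 + (⅓)*(-3) = -7/3 - 1 = -10/3 ≈ -3.3333)
S = -1704/2369 (S = -114*(-1/103) - 42*1/23 = 114/103 - 42/23 = -1704/2369 ≈ -0.71929)
Y(C, J) = -J/3 (Y(C, J) = J/(-3) = J*(-⅓) = -J/3)
A = 25685/7107 (A = -1704/2369 - (-1)*13/3 = -1704/2369 - 1*(-13/3) = -1704/2369 + 13/3 = 25685/7107 ≈ 3.6140)
290*(-370) + A = 290*(-370) + 25685/7107 = -107300 + 25685/7107 = -762555415/7107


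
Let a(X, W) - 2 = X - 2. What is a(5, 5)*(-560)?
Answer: -2800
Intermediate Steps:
a(X, W) = X (a(X, W) = 2 + (X - 2) = 2 + (-2 + X) = X)
a(5, 5)*(-560) = 5*(-560) = -2800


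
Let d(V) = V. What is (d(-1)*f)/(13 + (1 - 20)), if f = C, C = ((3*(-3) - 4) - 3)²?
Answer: 128/3 ≈ 42.667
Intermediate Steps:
C = 256 (C = ((-9 - 4) - 3)² = (-13 - 3)² = (-16)² = 256)
f = 256
(d(-1)*f)/(13 + (1 - 20)) = (-1*256)/(13 + (1 - 20)) = -256/(13 - 19) = -256/(-6) = -256*(-⅙) = 128/3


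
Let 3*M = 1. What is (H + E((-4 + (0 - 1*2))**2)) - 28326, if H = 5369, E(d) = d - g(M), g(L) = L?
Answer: -68764/3 ≈ -22921.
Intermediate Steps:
M = 1/3 (M = (1/3)*1 = 1/3 ≈ 0.33333)
E(d) = -1/3 + d (E(d) = d - 1*1/3 = d - 1/3 = -1/3 + d)
(H + E((-4 + (0 - 1*2))**2)) - 28326 = (5369 + (-1/3 + (-4 + (0 - 1*2))**2)) - 28326 = (5369 + (-1/3 + (-4 + (0 - 2))**2)) - 28326 = (5369 + (-1/3 + (-4 - 2)**2)) - 28326 = (5369 + (-1/3 + (-6)**2)) - 28326 = (5369 + (-1/3 + 36)) - 28326 = (5369 + 107/3) - 28326 = 16214/3 - 28326 = -68764/3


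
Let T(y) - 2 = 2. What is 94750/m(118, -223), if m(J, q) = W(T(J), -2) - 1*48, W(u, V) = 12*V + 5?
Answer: -94750/67 ≈ -1414.2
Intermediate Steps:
T(y) = 4 (T(y) = 2 + 2 = 4)
W(u, V) = 5 + 12*V
m(J, q) = -67 (m(J, q) = (5 + 12*(-2)) - 1*48 = (5 - 24) - 48 = -19 - 48 = -67)
94750/m(118, -223) = 94750/(-67) = 94750*(-1/67) = -94750/67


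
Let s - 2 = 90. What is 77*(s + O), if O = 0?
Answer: 7084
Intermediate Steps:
s = 92 (s = 2 + 90 = 92)
77*(s + O) = 77*(92 + 0) = 77*92 = 7084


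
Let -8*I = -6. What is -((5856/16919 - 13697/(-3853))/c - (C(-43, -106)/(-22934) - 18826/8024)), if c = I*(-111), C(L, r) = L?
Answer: -2294456988928239227/998685328531397724 ≈ -2.2975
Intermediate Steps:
I = ¾ (I = -⅛*(-6) = ¾ ≈ 0.75000)
c = -333/4 (c = (¾)*(-111) = -333/4 ≈ -83.250)
-((5856/16919 - 13697/(-3853))/c - (C(-43, -106)/(-22934) - 18826/8024)) = -((5856/16919 - 13697/(-3853))/(-333/4) - (-43/(-22934) - 18826/8024)) = -((5856*(1/16919) - 13697*(-1/3853))*(-4/333) - (-43*(-1/22934) - 18826*1/8024)) = -((5856/16919 + 13697/3853)*(-4/333) - (43/22934 - 9413/4012)) = -((254302711/65188907)*(-4/333) - 1*(-107852613/46005604)) = -(-1017210844/21707906031 + 107852613/46005604) = -1*2294456988928239227/998685328531397724 = -2294456988928239227/998685328531397724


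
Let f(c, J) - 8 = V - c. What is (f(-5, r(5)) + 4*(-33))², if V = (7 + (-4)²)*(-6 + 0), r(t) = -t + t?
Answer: 66049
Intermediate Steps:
r(t) = 0
V = -138 (V = (7 + 16)*(-6) = 23*(-6) = -138)
f(c, J) = -130 - c (f(c, J) = 8 + (-138 - c) = -130 - c)
(f(-5, r(5)) + 4*(-33))² = ((-130 - 1*(-5)) + 4*(-33))² = ((-130 + 5) - 132)² = (-125 - 132)² = (-257)² = 66049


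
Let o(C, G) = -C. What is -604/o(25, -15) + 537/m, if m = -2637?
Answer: 526441/21975 ≈ 23.956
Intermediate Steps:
-604/o(25, -15) + 537/m = -604/((-1*25)) + 537/(-2637) = -604/(-25) + 537*(-1/2637) = -604*(-1/25) - 179/879 = 604/25 - 179/879 = 526441/21975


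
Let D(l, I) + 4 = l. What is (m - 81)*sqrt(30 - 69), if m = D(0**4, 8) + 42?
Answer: -43*I*sqrt(39) ≈ -268.54*I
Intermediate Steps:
D(l, I) = -4 + l
m = 38 (m = (-4 + 0**4) + 42 = (-4 + 0) + 42 = -4 + 42 = 38)
(m - 81)*sqrt(30 - 69) = (38 - 81)*sqrt(30 - 69) = -43*I*sqrt(39)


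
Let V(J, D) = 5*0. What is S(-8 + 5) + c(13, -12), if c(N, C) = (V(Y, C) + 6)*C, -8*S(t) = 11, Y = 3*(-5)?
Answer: -587/8 ≈ -73.375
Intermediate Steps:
Y = -15
S(t) = -11/8 (S(t) = -⅛*11 = -11/8)
V(J, D) = 0
c(N, C) = 6*C (c(N, C) = (0 + 6)*C = 6*C)
S(-8 + 5) + c(13, -12) = -11/8 + 6*(-12) = -11/8 - 72 = -587/8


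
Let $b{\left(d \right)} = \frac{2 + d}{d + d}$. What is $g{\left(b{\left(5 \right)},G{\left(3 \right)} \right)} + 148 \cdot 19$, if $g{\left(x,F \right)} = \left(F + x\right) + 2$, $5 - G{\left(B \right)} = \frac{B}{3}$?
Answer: $\frac{28187}{10} \approx 2818.7$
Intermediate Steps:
$G{\left(B \right)} = 5 - \frac{B}{3}$
$b{\left(d \right)} = \frac{2 + d}{2 d}$
$g{\left(x,F \right)} = 2 + F + x$
$g{\left(b{\left(5 \right)},G{\left(3 \right)} \right)} + 148 \cdot 19 = \left(2 + \left(5 - 1\right) + \frac{2 + 5}{2 \cdot 5}\right) + 148 \cdot 19 = \left(2 + \left(5 - 1\right) + \frac{1}{2} \cdot \frac{1}{5} \cdot 7\right) + 2812 = \left(2 + 4 + \frac{7}{10}\right) + 2812 = \frac{67}{10} + 2812 = \frac{28187}{10}$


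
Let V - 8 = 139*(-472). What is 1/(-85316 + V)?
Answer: -1/150916 ≈ -6.6262e-6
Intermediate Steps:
V = -65600 (V = 8 + 139*(-472) = 8 - 65608 = -65600)
1/(-85316 + V) = 1/(-85316 - 65600) = 1/(-150916) = -1/150916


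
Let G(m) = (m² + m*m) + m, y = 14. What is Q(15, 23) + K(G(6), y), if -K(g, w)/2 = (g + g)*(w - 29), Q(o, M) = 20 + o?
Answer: 4715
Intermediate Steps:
G(m) = m + 2*m² (G(m) = (m² + m²) + m = 2*m² + m = m + 2*m²)
K(g, w) = -4*g*(-29 + w) (K(g, w) = -2*(g + g)*(w - 29) = -2*2*g*(-29 + w) = -4*g*(-29 + w))
Q(15, 23) + K(G(6), y) = (20 + 15) + 4*(6*(1 + 2*6))*(29 - 1*14) = 35 + 4*(6*(1 + 12))*(29 - 14) = 35 + 4*(6*13)*15 = 35 + 4*78*15 = 35 + 4680 = 4715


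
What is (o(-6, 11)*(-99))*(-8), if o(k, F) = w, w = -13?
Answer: -10296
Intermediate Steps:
o(k, F) = -13
(o(-6, 11)*(-99))*(-8) = -13*(-99)*(-8) = 1287*(-8) = -10296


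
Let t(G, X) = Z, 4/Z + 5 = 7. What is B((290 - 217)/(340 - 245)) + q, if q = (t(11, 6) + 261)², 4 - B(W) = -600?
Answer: 69773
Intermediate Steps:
Z = 2 (Z = 4/(-5 + 7) = 4/2 = 4*(½) = 2)
B(W) = 604 (B(W) = 4 - 1*(-600) = 4 + 600 = 604)
t(G, X) = 2
q = 69169 (q = (2 + 261)² = 263² = 69169)
B((290 - 217)/(340 - 245)) + q = 604 + 69169 = 69773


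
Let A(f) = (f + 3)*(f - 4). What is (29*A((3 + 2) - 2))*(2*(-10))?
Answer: 3480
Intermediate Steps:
A(f) = (-4 + f)*(3 + f) (A(f) = (3 + f)*(-4 + f) = (-4 + f)*(3 + f))
(29*A((3 + 2) - 2))*(2*(-10)) = (29*(-12 + ((3 + 2) - 2)² - ((3 + 2) - 2)))*(2*(-10)) = (29*(-12 + (5 - 2)² - (5 - 2)))*(-20) = (29*(-12 + 3² - 1*3))*(-20) = (29*(-12 + 9 - 3))*(-20) = (29*(-6))*(-20) = -174*(-20) = 3480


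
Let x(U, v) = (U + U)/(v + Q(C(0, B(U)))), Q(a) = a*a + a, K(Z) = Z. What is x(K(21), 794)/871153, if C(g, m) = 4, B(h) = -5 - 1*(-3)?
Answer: 21/354559271 ≈ 5.9228e-8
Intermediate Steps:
B(h) = -2 (B(h) = -5 + 3 = -2)
Q(a) = a + a² (Q(a) = a² + a = a + a²)
x(U, v) = 2*U/(20 + v) (x(U, v) = (U + U)/(v + 4*(1 + 4)) = (2*U)/(v + 4*5) = (2*U)/(v + 20) = (2*U)/(20 + v) = 2*U/(20 + v))
x(K(21), 794)/871153 = (2*21/(20 + 794))/871153 = (2*21/814)*(1/871153) = (2*21*(1/814))*(1/871153) = (21/407)*(1/871153) = 21/354559271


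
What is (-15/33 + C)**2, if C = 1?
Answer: 36/121 ≈ 0.29752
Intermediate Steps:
(-15/33 + C)**2 = (-15/33 + 1)**2 = (-15*1/33 + 1)**2 = (-5/11 + 1)**2 = (6/11)**2 = 36/121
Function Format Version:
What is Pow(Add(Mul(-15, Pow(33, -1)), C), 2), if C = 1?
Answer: Rational(36, 121) ≈ 0.29752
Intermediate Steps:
Pow(Add(Mul(-15, Pow(33, -1)), C), 2) = Pow(Add(Mul(-15, Pow(33, -1)), 1), 2) = Pow(Add(Mul(-15, Rational(1, 33)), 1), 2) = Pow(Add(Rational(-5, 11), 1), 2) = Pow(Rational(6, 11), 2) = Rational(36, 121)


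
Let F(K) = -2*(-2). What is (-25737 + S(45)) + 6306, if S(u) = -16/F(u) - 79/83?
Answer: -1613184/83 ≈ -19436.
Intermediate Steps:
F(K) = 4
S(u) = -411/83 (S(u) = -16/4 - 79/83 = -16*¼ - 79*1/83 = -4 - 79/83 = -411/83)
(-25737 + S(45)) + 6306 = (-25737 - 411/83) + 6306 = -2136582/83 + 6306 = -1613184/83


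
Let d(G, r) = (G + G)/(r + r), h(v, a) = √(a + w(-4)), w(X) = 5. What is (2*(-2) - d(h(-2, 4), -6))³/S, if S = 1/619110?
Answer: -106177365/4 ≈ -2.6544e+7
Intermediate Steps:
h(v, a) = √(5 + a) (h(v, a) = √(a + 5) = √(5 + a))
d(G, r) = G/r (d(G, r) = (2*G)/((2*r)) = (2*G)*(1/(2*r)) = G/r)
S = 1/619110 ≈ 1.6152e-6
(2*(-2) - d(h(-2, 4), -6))³/S = (2*(-2) - √(5 + 4)/(-6))³/(1/619110) = (-4 - √9*(-1)/6)³*619110 = (-4 - 3*(-1)/6)³*619110 = (-4 - 1*(-½))³*619110 = (-4 + ½)³*619110 = (-7/2)³*619110 = -343/8*619110 = -106177365/4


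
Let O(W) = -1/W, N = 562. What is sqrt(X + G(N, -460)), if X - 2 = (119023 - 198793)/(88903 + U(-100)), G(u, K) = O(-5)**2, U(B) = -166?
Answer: sqrt(24958139041)/147895 ≈ 1.0682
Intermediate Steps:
G(u, K) = 1/25 (G(u, K) = (-1/(-5))**2 = (-1*(-1/5))**2 = (1/5)**2 = 1/25)
X = 32568/29579 (X = 2 + (119023 - 198793)/(88903 - 166) = 2 - 79770/88737 = 2 - 79770*1/88737 = 2 - 26590/29579 = 32568/29579 ≈ 1.1011)
sqrt(X + G(N, -460)) = sqrt(32568/29579 + 1/25) = sqrt(843779/739475) = sqrt(24958139041)/147895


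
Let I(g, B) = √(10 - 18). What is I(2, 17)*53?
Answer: 106*I*√2 ≈ 149.91*I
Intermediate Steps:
I(g, B) = 2*I*√2 (I(g, B) = √(-8) = 2*I*√2)
I(2, 17)*53 = (2*I*√2)*53 = 106*I*√2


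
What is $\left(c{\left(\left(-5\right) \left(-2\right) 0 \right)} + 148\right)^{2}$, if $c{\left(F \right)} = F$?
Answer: $21904$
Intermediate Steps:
$\left(c{\left(\left(-5\right) \left(-2\right) 0 \right)} + 148\right)^{2} = \left(\left(-5\right) \left(-2\right) 0 + 148\right)^{2} = \left(10 \cdot 0 + 148\right)^{2} = \left(0 + 148\right)^{2} = 148^{2} = 21904$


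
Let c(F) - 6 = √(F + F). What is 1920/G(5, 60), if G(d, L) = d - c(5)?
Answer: 640/3 - 640*√10/3 ≈ -461.29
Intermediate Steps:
c(F) = 6 + √2*√F (c(F) = 6 + √(F + F) = 6 + √(2*F) = 6 + √2*√F)
G(d, L) = -6 + d - √10 (G(d, L) = d - (6 + √2*√5) = d - (6 + √10) = d + (-6 - √10) = -6 + d - √10)
1920/G(5, 60) = 1920/(-6 + 5 - √10) = 1920/(-1 - √10)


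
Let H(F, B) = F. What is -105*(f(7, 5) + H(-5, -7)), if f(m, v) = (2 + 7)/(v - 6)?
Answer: 1470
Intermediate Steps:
f(m, v) = 9/(-6 + v)
-105*(f(7, 5) + H(-5, -7)) = -105*(9/(-6 + 5) - 5) = -105*(9/(-1) - 5) = -105*(9*(-1) - 5) = -105*(-9 - 5) = -105*(-14) = 1470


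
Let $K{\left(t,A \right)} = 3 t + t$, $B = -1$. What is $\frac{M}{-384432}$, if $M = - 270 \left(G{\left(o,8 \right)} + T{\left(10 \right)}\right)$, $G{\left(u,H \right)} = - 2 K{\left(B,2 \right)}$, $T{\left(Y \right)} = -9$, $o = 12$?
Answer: $- \frac{45}{64072} \approx -0.00070233$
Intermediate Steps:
$K{\left(t,A \right)} = 4 t$
$G{\left(u,H \right)} = 8$ ($G{\left(u,H \right)} = - 2 \cdot 4 \left(-1\right) = \left(-2\right) \left(-4\right) = 8$)
$M = 270$ ($M = - 270 \left(8 - 9\right) = \left(-270\right) \left(-1\right) = 270$)
$\frac{M}{-384432} = \frac{270}{-384432} = 270 \left(- \frac{1}{384432}\right) = - \frac{45}{64072}$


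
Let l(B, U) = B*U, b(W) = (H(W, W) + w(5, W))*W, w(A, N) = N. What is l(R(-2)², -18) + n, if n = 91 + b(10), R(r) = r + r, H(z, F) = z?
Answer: 3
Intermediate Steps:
R(r) = 2*r
b(W) = 2*W² (b(W) = (W + W)*W = (2*W)*W = 2*W²)
n = 291 (n = 91 + 2*10² = 91 + 2*100 = 91 + 200 = 291)
l(R(-2)², -18) + n = (2*(-2))²*(-18) + 291 = (-4)²*(-18) + 291 = 16*(-18) + 291 = -288 + 291 = 3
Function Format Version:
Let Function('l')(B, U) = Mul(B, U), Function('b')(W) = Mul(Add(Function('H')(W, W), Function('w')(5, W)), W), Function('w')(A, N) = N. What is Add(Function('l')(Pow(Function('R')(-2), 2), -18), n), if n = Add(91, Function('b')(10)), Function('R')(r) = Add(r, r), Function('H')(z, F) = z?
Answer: 3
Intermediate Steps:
Function('R')(r) = Mul(2, r)
Function('b')(W) = Mul(2, Pow(W, 2)) (Function('b')(W) = Mul(Add(W, W), W) = Mul(Mul(2, W), W) = Mul(2, Pow(W, 2)))
n = 291 (n = Add(91, Mul(2, Pow(10, 2))) = Add(91, Mul(2, 100)) = Add(91, 200) = 291)
Add(Function('l')(Pow(Function('R')(-2), 2), -18), n) = Add(Mul(Pow(Mul(2, -2), 2), -18), 291) = Add(Mul(Pow(-4, 2), -18), 291) = Add(Mul(16, -18), 291) = Add(-288, 291) = 3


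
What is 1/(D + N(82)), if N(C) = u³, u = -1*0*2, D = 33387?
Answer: 1/33387 ≈ 2.9952e-5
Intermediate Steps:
u = 0 (u = 0*2 = 0)
N(C) = 0 (N(C) = 0³ = 0)
1/(D + N(82)) = 1/(33387 + 0) = 1/33387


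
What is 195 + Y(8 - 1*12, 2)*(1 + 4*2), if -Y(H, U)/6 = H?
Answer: 411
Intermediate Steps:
Y(H, U) = -6*H
195 + Y(8 - 1*12, 2)*(1 + 4*2) = 195 + (-6*(8 - 1*12))*(1 + 4*2) = 195 + (-6*(8 - 12))*(1 + 8) = 195 - 6*(-4)*9 = 195 + 24*9 = 195 + 216 = 411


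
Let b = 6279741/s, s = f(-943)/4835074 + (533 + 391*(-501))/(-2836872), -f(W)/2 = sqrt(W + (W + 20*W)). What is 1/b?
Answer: 97679/8907410705076 - I*sqrt(20746)/15181506217917 ≈ 1.0966e-8 - 9.4875e-12*I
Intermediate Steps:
f(W) = -2*sqrt(22)*sqrt(W) (f(W) = -2*sqrt(W + (W + 20*W)) = -2*sqrt(W + 21*W) = -2*sqrt(22)*sqrt(W))
s = 97679/1418436 - I*sqrt(20746)/2417537 (s = -2*sqrt(22)*sqrt(-943)/4835074 + (533 + 391*(-501))/(-2836872) = -2*sqrt(22)*I*sqrt(943)*(1/4835074) + (533 - 195891)*(-1/2836872) = -2*I*sqrt(20746)*(1/4835074) - 195358*(-1/2836872) = -I*sqrt(20746)/2417537 + 97679/1418436 = 97679/1418436 - I*sqrt(20746)/2417537 ≈ 0.068864 - 5.9579e-5*I)
b = 6279741/(97679/1418436 - I*sqrt(20746)/2417537) ≈ 9.1191e+7 + 78896.0*I
1/b = 1/(5085093484037386134448608948876/55763367679989284751745 + 30544593666170977407982032*I*sqrt(20746)/55763367679989284751745)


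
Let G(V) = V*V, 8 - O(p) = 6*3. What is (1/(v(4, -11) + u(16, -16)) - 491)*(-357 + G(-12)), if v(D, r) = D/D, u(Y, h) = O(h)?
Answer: 313820/3 ≈ 1.0461e+5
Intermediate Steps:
O(p) = -10 (O(p) = 8 - 6*3 = 8 - 1*18 = 8 - 18 = -10)
u(Y, h) = -10
v(D, r) = 1
G(V) = V**2
(1/(v(4, -11) + u(16, -16)) - 491)*(-357 + G(-12)) = (1/(1 - 10) - 491)*(-357 + (-12)**2) = (1/(-9) - 491)*(-357 + 144) = (-1/9 - 491)*(-213) = -4420/9*(-213) = 313820/3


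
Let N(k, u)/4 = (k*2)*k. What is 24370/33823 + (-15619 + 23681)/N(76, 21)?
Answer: 699384993/781446592 ≈ 0.89499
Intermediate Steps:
N(k, u) = 8*k² (N(k, u) = 4*((k*2)*k) = 4*((2*k)*k) = 4*(2*k²) = 8*k²)
24370/33823 + (-15619 + 23681)/N(76, 21) = 24370/33823 + (-15619 + 23681)/((8*76²)) = 24370*(1/33823) + 8062/((8*5776)) = 24370/33823 + 8062/46208 = 24370/33823 + 8062*(1/46208) = 24370/33823 + 4031/23104 = 699384993/781446592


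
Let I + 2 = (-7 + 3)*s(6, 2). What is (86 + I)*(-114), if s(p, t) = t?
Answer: -8664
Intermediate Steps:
I = -10 (I = -2 + (-7 + 3)*2 = -2 - 4*2 = -2 - 8 = -10)
(86 + I)*(-114) = (86 - 10)*(-114) = 76*(-114) = -8664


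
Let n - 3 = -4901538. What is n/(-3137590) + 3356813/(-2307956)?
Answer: 78022421179/724141966604 ≈ 0.10774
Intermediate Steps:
n = -4901535 (n = 3 - 4901538 = -4901535)
n/(-3137590) + 3356813/(-2307956) = -4901535/(-3137590) + 3356813/(-2307956) = -4901535*(-1/3137590) + 3356813*(-1/2307956) = 980307/627518 - 3356813/2307956 = 78022421179/724141966604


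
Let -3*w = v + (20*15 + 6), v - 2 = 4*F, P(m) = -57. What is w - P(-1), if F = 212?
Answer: -985/3 ≈ -328.33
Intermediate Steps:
v = 850 (v = 2 + 4*212 = 2 + 848 = 850)
w = -1156/3 (w = -(850 + (20*15 + 6))/3 = -(850 + (300 + 6))/3 = -(850 + 306)/3 = -1/3*1156 = -1156/3 ≈ -385.33)
w - P(-1) = -1156/3 - 1*(-57) = -1156/3 + 57 = -985/3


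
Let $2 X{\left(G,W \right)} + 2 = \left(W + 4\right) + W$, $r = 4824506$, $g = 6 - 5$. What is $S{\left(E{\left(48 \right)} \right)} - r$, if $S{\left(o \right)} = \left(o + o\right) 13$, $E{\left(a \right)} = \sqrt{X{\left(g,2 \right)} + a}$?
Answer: $-4824506 + 26 \sqrt{51} \approx -4.8243 \cdot 10^{6}$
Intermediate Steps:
$g = 1$ ($g = 6 - 5 = 1$)
$X{\left(G,W \right)} = 1 + W$ ($X{\left(G,W \right)} = -1 + \frac{\left(W + 4\right) + W}{2} = -1 + \frac{\left(4 + W\right) + W}{2} = -1 + \frac{4 + 2 W}{2} = -1 + \left(2 + W\right) = 1 + W$)
$E{\left(a \right)} = \sqrt{3 + a}$ ($E{\left(a \right)} = \sqrt{\left(1 + 2\right) + a} = \sqrt{3 + a}$)
$S{\left(o \right)} = 26 o$ ($S{\left(o \right)} = 2 o 13 = 26 o$)
$S{\left(E{\left(48 \right)} \right)} - r = 26 \sqrt{3 + 48} - 4824506 = 26 \sqrt{51} - 4824506 = -4824506 + 26 \sqrt{51}$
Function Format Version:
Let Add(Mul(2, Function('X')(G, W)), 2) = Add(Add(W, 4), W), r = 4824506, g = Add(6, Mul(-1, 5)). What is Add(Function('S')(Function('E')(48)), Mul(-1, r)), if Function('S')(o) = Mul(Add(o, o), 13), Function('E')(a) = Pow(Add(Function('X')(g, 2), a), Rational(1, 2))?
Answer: Add(-4824506, Mul(26, Pow(51, Rational(1, 2)))) ≈ -4.8243e+6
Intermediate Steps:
g = 1 (g = Add(6, -5) = 1)
Function('X')(G, W) = Add(1, W) (Function('X')(G, W) = Add(-1, Mul(Rational(1, 2), Add(Add(W, 4), W))) = Add(-1, Mul(Rational(1, 2), Add(Add(4, W), W))) = Add(-1, Mul(Rational(1, 2), Add(4, Mul(2, W)))) = Add(-1, Add(2, W)) = Add(1, W))
Function('E')(a) = Pow(Add(3, a), Rational(1, 2)) (Function('E')(a) = Pow(Add(Add(1, 2), a), Rational(1, 2)) = Pow(Add(3, a), Rational(1, 2)))
Function('S')(o) = Mul(26, o) (Function('S')(o) = Mul(Mul(2, o), 13) = Mul(26, o))
Add(Function('S')(Function('E')(48)), Mul(-1, r)) = Add(Mul(26, Pow(Add(3, 48), Rational(1, 2))), Mul(-1, 4824506)) = Add(Mul(26, Pow(51, Rational(1, 2))), -4824506) = Add(-4824506, Mul(26, Pow(51, Rational(1, 2))))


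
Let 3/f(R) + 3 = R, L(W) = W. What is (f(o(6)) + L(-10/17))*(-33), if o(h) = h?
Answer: -231/17 ≈ -13.588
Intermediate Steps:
f(R) = 3/(-3 + R)
(f(o(6)) + L(-10/17))*(-33) = (3/(-3 + 6) - 10/17)*(-33) = (3/3 - 10*1/17)*(-33) = (3*(1/3) - 10/17)*(-33) = (1 - 10/17)*(-33) = (7/17)*(-33) = -231/17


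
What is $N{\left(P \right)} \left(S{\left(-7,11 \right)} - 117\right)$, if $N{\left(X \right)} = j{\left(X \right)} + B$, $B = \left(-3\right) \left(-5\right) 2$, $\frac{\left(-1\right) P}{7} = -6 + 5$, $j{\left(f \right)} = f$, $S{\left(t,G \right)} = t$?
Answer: $-4588$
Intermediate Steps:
$P = 7$ ($P = - 7 \left(-6 + 5\right) = \left(-7\right) \left(-1\right) = 7$)
$B = 30$ ($B = 15 \cdot 2 = 30$)
$N{\left(X \right)} = 30 + X$ ($N{\left(X \right)} = X + 30 = 30 + X$)
$N{\left(P \right)} \left(S{\left(-7,11 \right)} - 117\right) = \left(30 + 7\right) \left(-7 - 117\right) = 37 \left(-124\right) = -4588$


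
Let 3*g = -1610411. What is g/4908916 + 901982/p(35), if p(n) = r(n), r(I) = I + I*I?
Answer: 1106769374723/1546308540 ≈ 715.75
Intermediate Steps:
r(I) = I + I²
p(n) = n*(1 + n)
g = -1610411/3 (g = (⅓)*(-1610411) = -1610411/3 ≈ -5.3680e+5)
g/4908916 + 901982/p(35) = -1610411/3/4908916 + 901982/((35*(1 + 35))) = -1610411/3*1/4908916 + 901982/((35*36)) = -1610411/14726748 + 901982/1260 = -1610411/14726748 + 901982*(1/1260) = -1610411/14726748 + 450991/630 = 1106769374723/1546308540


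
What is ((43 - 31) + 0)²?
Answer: 144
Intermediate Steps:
((43 - 31) + 0)² = (12 + 0)² = 12² = 144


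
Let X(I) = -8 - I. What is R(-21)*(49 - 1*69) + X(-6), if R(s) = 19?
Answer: -382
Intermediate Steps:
R(-21)*(49 - 1*69) + X(-6) = 19*(49 - 1*69) + (-8 - 1*(-6)) = 19*(49 - 69) + (-8 + 6) = 19*(-20) - 2 = -380 - 2 = -382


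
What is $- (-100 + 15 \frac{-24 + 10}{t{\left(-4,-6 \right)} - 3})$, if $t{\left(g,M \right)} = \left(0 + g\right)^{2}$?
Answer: $\frac{1510}{13} \approx 116.15$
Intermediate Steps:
$t{\left(g,M \right)} = g^{2}$
$- (-100 + 15 \frac{-24 + 10}{t{\left(-4,-6 \right)} - 3}) = - (-100 + 15 \frac{-24 + 10}{\left(-4\right)^{2} - 3}) = - (-100 + 15 \left(- \frac{14}{16 - 3}\right)) = - (-100 + 15 \left(- \frac{14}{13}\right)) = - (-100 - \frac{210}{13}) = \left(-1\right) \left(- \frac{1510}{13}\right) = \frac{1510}{13}$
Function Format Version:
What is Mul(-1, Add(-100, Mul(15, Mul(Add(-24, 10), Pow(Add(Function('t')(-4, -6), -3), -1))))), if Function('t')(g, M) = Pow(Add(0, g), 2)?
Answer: Rational(1510, 13) ≈ 116.15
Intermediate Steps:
Function('t')(g, M) = Pow(g, 2)
Mul(-1, Add(-100, Mul(15, Mul(Add(-24, 10), Pow(Add(Function('t')(-4, -6), -3), -1))))) = Mul(-1, Add(-100, Mul(15, Mul(Add(-24, 10), Pow(Add(Pow(-4, 2), -3), -1))))) = Mul(-1, Add(-100, Mul(15, Mul(-14, Pow(Add(16, -3), -1))))) = Mul(-1, Add(-100, Mul(15, Mul(-14, Pow(13, -1))))) = Mul(-1, Add(-100, Mul(15, Mul(-14, Rational(1, 13))))) = Mul(-1, Add(-100, Mul(15, Rational(-14, 13)))) = Mul(-1, Add(-100, Rational(-210, 13))) = Mul(-1, Rational(-1510, 13)) = Rational(1510, 13)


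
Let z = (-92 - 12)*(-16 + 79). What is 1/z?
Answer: -1/6552 ≈ -0.00015263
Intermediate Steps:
z = -6552 (z = -104*63 = -6552)
1/z = 1/(-6552) = -1/6552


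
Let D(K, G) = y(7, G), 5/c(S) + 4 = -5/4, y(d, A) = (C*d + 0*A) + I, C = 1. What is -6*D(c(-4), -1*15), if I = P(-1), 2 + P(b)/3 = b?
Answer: 12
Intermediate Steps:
P(b) = -6 + 3*b
I = -9 (I = -6 + 3*(-1) = -6 - 3 = -9)
y(d, A) = -9 + d (y(d, A) = (1*d + 0*A) - 9 = (d + 0) - 9 = d - 9 = -9 + d)
c(S) = -20/21 (c(S) = 5/(-4 - 5/4) = 5/(-21/4) = 5*(-4/21) = -20/21)
D(K, G) = -2 (D(K, G) = -9 + 7 = -2)
-6*D(c(-4), -1*15) = -6*(-2) = 12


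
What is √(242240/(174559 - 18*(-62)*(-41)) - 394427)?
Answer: I*√6543596666376723/128803 ≈ 628.03*I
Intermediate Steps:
√(242240/(174559 - 18*(-62)*(-41)) - 394427) = √(242240/(174559 + 1116*(-41)) - 394427) = √(242240/(174559 - 45756) - 394427) = √(242240/128803 - 394427) = √(-50803138641/128803) = I*√6543596666376723/128803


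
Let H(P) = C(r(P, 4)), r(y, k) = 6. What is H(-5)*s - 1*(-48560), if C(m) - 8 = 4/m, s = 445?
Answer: 157250/3 ≈ 52417.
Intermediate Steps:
C(m) = 8 + 4/m
H(P) = 26/3 (H(P) = 8 + 4/6 = 8 + 4*(⅙) = 8 + ⅔ = 26/3)
H(-5)*s - 1*(-48560) = (26/3)*445 - 1*(-48560) = 11570/3 + 48560 = 157250/3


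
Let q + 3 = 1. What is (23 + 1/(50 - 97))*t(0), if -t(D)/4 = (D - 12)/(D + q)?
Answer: -25920/47 ≈ -551.49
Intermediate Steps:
q = -2 (q = -3 + 1 = -2)
t(D) = -4*(-12 + D)/(-2 + D) (t(D) = -4*(D - 12)/(D - 2) = -4*(-12 + D)/(-2 + D))
(23 + 1/(50 - 97))*t(0) = (23 + 1/(50 - 97))*(4*(12 - 1*0)/(-2 + 0)) = (23 + 1/(-47))*(4*(12 + 0)/(-2)) = (23 - 1/47)*(4*(-½)*12) = (1080/47)*(-24) = -25920/47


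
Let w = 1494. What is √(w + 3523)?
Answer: √5017 ≈ 70.831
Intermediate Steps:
√(w + 3523) = √(1494 + 3523) = √5017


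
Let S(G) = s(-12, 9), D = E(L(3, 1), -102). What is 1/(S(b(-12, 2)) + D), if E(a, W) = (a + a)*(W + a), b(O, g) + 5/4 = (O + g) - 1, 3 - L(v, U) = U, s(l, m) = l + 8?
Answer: -1/404 ≈ -0.0024752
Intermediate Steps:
s(l, m) = 8 + l
L(v, U) = 3 - U
b(O, g) = -9/4 + O + g (b(O, g) = -5/4 + ((O + g) - 1) = -5/4 + (-1 + O + g) = -9/4 + O + g)
E(a, W) = 2*a*(W + a) (E(a, W) = (2*a)*(W + a) = 2*a*(W + a))
D = -400 (D = 2*(3 - 1*1)*(-102 + (3 - 1*1)) = 2*(3 - 1)*(-102 + (3 - 1)) = 2*2*(-102 + 2) = 2*2*(-100) = -400)
S(G) = -4 (S(G) = 8 - 12 = -4)
1/(S(b(-12, 2)) + D) = 1/(-4 - 400) = 1/(-404) = -1/404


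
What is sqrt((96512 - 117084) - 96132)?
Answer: 4*I*sqrt(7294) ≈ 341.62*I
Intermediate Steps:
sqrt((96512 - 117084) - 96132) = sqrt(-20572 - 96132) = sqrt(-116704) = 4*I*sqrt(7294)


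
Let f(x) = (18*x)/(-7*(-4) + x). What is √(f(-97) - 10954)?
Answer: 4*I*√361330/23 ≈ 104.54*I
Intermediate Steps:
f(x) = 18*x/(28 + x) (f(x) = (18*x)/(28 + x) = 18*x/(28 + x))
√(f(-97) - 10954) = √(18*(-97)/(28 - 97) - 10954) = √(18*(-97)/(-69) - 10954) = √(18*(-97)*(-1/69) - 10954) = √(582/23 - 10954) = √(-251360/23) = 4*I*√361330/23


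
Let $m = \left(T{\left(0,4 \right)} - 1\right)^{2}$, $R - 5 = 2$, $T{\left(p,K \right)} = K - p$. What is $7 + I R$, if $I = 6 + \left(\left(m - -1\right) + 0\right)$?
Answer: $119$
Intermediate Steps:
$R = 7$ ($R = 5 + 2 = 7$)
$m = 9$ ($m = \left(\left(4 - 0\right) - 1\right)^{2} = \left(\left(4 + 0\right) - 1\right)^{2} = \left(4 - 1\right)^{2} = 3^{2} = 9$)
$I = 16$ ($I = 6 + \left(\left(9 - -1\right) + 0\right) = 6 + \left(\left(9 + 1\right) + 0\right) = 6 + \left(10 + 0\right) = 6 + 10 = 16$)
$7 + I R = 7 + 16 \cdot 7 = 7 + 112 = 119$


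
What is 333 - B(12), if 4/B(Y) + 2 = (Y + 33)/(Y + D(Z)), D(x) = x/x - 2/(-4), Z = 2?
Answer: 330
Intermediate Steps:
D(x) = 3/2 (D(x) = 1 - 2*(-¼) = 1 + ½ = 3/2)
B(Y) = 4/(-2 + (33 + Y)/(3/2 + Y)) (B(Y) = 4/(-2 + (Y + 33)/(Y + 3/2)) = 4/(-2 + (33 + Y)/(3/2 + Y)))
333 - B(12) = 333 - 2*(-3 - 2*12)/(-30 + 12) = 333 - 2*(-3 - 24)/(-18) = 333 - 2*(-1)*(-27)/18 = 333 - 1*3 = 333 - 3 = 330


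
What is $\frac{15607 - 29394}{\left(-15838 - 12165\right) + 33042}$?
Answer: $- \frac{13787}{5039} \approx -2.7361$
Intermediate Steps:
$\frac{15607 - 29394}{\left(-15838 - 12165\right) + 33042} = - \frac{13787}{-28003 + 33042} = - \frac{13787}{5039}$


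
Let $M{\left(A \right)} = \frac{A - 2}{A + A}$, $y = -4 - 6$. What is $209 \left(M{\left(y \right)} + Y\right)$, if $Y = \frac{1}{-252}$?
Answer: $\frac{156959}{1260} \approx 124.57$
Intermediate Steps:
$y = -10$ ($y = -4 - 6 = -10$)
$M{\left(A \right)} = \frac{-2 + A}{2 A}$
$Y = - \frac{1}{252} \approx -0.0039683$
$209 \left(M{\left(y \right)} + Y\right) = 209 \left(\frac{-2 - 10}{2 \left(-10\right)} - \frac{1}{252}\right) = 209 \left(\frac{1}{2} \left(- \frac{1}{10}\right) \left(-12\right) - \frac{1}{252}\right) = 209 \left(\frac{3}{5} - \frac{1}{252}\right) = 209 \cdot \frac{751}{1260} = \frac{156959}{1260}$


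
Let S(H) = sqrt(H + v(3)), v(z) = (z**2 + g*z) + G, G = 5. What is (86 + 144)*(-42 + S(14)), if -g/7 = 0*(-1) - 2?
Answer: -9660 + 230*sqrt(70) ≈ -7735.7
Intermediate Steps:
g = 14 (g = -7*(0*(-1) - 2) = -7*(0 - 2) = -7*(-2) = 14)
v(z) = 5 + z**2 + 14*z (v(z) = (z**2 + 14*z) + 5 = 5 + z**2 + 14*z)
S(H) = sqrt(56 + H) (S(H) = sqrt(H + (5 + 3**2 + 14*3)) = sqrt(H + (5 + 9 + 42)) = sqrt(H + 56) = sqrt(56 + H))
(86 + 144)*(-42 + S(14)) = (86 + 144)*(-42 + sqrt(56 + 14)) = 230*(-42 + sqrt(70)) = -9660 + 230*sqrt(70)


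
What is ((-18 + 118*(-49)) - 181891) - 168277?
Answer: -355968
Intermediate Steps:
((-18 + 118*(-49)) - 181891) - 168277 = ((-18 - 5782) - 181891) - 168277 = (-5800 - 181891) - 168277 = -187691 - 168277 = -355968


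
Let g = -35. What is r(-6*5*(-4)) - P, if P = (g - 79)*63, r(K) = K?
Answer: 7302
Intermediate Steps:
P = -7182 (P = (-35 - 79)*63 = -114*63 = -7182)
r(-6*5*(-4)) - P = -6*5*(-4) - 1*(-7182) = -30*(-4) + 7182 = 120 + 7182 = 7302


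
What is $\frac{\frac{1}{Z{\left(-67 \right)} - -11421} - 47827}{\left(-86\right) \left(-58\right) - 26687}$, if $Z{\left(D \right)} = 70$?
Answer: $\frac{183193352}{83114403} \approx 2.2041$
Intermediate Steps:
$\frac{\frac{1}{Z{\left(-67 \right)} - -11421} - 47827}{\left(-86\right) \left(-58\right) - 26687} = \frac{\frac{1}{70 - -11421} - 47827}{\left(-86\right) \left(-58\right) - 26687} = \frac{\frac{1}{70 + 11421} - 47827}{4988 - 26687} = \frac{\frac{1}{11491} - 47827}{-21699} = \left(\frac{1}{11491} - 47827\right) \left(- \frac{1}{21699}\right) = \left(- \frac{549580056}{11491}\right) \left(- \frac{1}{21699}\right) = \frac{183193352}{83114403}$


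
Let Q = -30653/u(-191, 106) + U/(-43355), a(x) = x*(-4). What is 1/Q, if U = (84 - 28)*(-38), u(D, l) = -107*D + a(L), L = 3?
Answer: -177105175/257099283 ≈ -0.68886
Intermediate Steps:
a(x) = -4*x
u(D, l) = -12 - 107*D (u(D, l) = -107*D - 4*3 = -107*D - 12 = -12 - 107*D)
U = -2128 (U = 56*(-38) = -2128)
Q = -257099283/177105175 (Q = -30653/(-12 - 107*(-191)) - 2128/(-43355) = -30653/(-12 + 20437) - 2128*(-1/43355) = -30653/20425 + 2128/43355 = -257099283/177105175 ≈ -1.4517)
1/Q = 1/(-257099283/177105175) = -177105175/257099283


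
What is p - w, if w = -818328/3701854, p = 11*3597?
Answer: 73236037773/1850927 ≈ 39567.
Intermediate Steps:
p = 39567
w = -409164/1850927 (w = -818328*1/3701854 = -409164/1850927 ≈ -0.22106)
p - w = 39567 - 1*(-409164/1850927) = 39567 + 409164/1850927 = 73236037773/1850927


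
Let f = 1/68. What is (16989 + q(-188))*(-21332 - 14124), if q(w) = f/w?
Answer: -481287223000/799 ≈ -6.0236e+8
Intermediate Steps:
f = 1/68 ≈ 0.014706
q(w) = 1/(68*w)
(16989 + q(-188))*(-21332 - 14124) = (16989 + (1/68)/(-188))*(-21332 - 14124) = (16989 + (1/68)*(-1/188))*(-35456) = (16989 - 1/12784)*(-35456) = (217187375/12784)*(-35456) = -481287223000/799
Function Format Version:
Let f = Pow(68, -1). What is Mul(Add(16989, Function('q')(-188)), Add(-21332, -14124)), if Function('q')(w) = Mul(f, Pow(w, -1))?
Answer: Rational(-481287223000, 799) ≈ -6.0236e+8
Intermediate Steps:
f = Rational(1, 68) ≈ 0.014706
Function('q')(w) = Mul(Rational(1, 68), Pow(w, -1))
Mul(Add(16989, Function('q')(-188)), Add(-21332, -14124)) = Mul(Add(16989, Mul(Rational(1, 68), Pow(-188, -1))), Add(-21332, -14124)) = Mul(Add(16989, Mul(Rational(1, 68), Rational(-1, 188))), -35456) = Mul(Add(16989, Rational(-1, 12784)), -35456) = Mul(Rational(217187375, 12784), -35456) = Rational(-481287223000, 799)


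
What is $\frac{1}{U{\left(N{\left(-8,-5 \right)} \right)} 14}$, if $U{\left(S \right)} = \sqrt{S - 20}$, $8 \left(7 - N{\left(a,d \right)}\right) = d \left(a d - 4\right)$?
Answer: $\frac{\sqrt{38}}{266} \approx 0.023174$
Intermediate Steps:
$N{\left(a,d \right)} = 7 - \frac{d \left(-4 + a d\right)}{8}$ ($N{\left(a,d \right)} = 7 - \frac{d \left(a d - 4\right)}{8} = 7 - \frac{d \left(-4 + a d\right)}{8}$)
$U{\left(S \right)} = \sqrt{-20 + S}$
$\frac{1}{U{\left(N{\left(-8,-5 \right)} \right)} 14} = \frac{1}{\sqrt{-20 + \left(7 + \frac{1}{2} \left(-5\right) - - \left(-5\right)^{2}\right)} 14} = \frac{1}{\sqrt{-20 - \left(- \frac{9}{2} - 25\right)} 14} = \frac{1}{\sqrt{-20 + \left(7 - \frac{5}{2} + 25\right)} 14} = \frac{1}{\sqrt{-20 + \frac{59}{2}} \cdot 14} = \frac{1}{\sqrt{\frac{19}{2}} \cdot 14} = \frac{1}{\frac{\sqrt{38}}{2} \cdot 14} = \frac{1}{7 \sqrt{38}} = \frac{\sqrt{38}}{266}$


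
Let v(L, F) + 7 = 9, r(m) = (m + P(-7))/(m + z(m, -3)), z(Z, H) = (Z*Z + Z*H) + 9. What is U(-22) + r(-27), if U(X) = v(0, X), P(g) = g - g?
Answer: 173/88 ≈ 1.9659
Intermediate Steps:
z(Z, H) = 9 + Z**2 + H*Z (z(Z, H) = (Z**2 + H*Z) + 9 = 9 + Z**2 + H*Z)
P(g) = 0
r(m) = m/(9 + m**2 - 2*m) (r(m) = (m + 0)/(m + (9 + m**2 - 3*m)) = m/(9 + m**2 - 2*m))
v(L, F) = 2 (v(L, F) = -7 + 9 = 2)
U(X) = 2
U(-22) + r(-27) = 2 - 27/(9 + (-27)**2 - 2*(-27)) = 2 - 27/(9 + 729 + 54) = 2 - 27/792 = 2 - 27*1/792 = 2 - 3/88 = 173/88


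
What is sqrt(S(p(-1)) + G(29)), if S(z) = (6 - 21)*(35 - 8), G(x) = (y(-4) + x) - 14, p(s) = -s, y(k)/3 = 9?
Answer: 11*I*sqrt(3) ≈ 19.053*I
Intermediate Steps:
y(k) = 27 (y(k) = 3*9 = 27)
G(x) = 13 + x (G(x) = (27 + x) - 14 = 13 + x)
S(z) = -405 (S(z) = -15*27 = -405)
sqrt(S(p(-1)) + G(29)) = sqrt(-405 + (13 + 29)) = sqrt(-405 + 42) = sqrt(-363) = 11*I*sqrt(3)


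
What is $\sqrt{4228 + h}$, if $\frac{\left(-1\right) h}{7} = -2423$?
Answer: $\sqrt{21189} \approx 145.56$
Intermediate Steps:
$h = 16961$ ($h = \left(-7\right) \left(-2423\right) = 16961$)
$\sqrt{4228 + h} = \sqrt{4228 + 16961} = \sqrt{21189}$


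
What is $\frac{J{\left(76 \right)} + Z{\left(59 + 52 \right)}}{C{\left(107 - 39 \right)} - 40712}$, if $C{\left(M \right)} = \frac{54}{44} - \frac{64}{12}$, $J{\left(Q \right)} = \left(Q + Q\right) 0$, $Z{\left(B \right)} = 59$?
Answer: $- \frac{3894}{2687263} \approx -0.0014491$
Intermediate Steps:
$J{\left(Q \right)} = 0$ ($J{\left(Q \right)} = 2 Q 0 = 0$)
$C{\left(M \right)} = - \frac{271}{66}$ ($C{\left(M \right)} = 54 \cdot \frac{1}{44} - \frac{16}{3} = \frac{27}{22} - \frac{16}{3} = - \frac{271}{66}$)
$\frac{J{\left(76 \right)} + Z{\left(59 + 52 \right)}}{C{\left(107 - 39 \right)} - 40712} = \frac{0 + 59}{- \frac{271}{66} - 40712} = \frac{59}{- \frac{2687263}{66}} = 59 \left(- \frac{66}{2687263}\right) = - \frac{3894}{2687263}$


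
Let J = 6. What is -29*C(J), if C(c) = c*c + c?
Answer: -1218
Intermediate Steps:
C(c) = c + c² (C(c) = c² + c = c + c²)
-29*C(J) = -174*(1 + 6) = -174*7 = -29*42 = -1218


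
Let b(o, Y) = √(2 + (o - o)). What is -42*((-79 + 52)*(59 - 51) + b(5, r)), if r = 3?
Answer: 9072 - 42*√2 ≈ 9012.6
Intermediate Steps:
b(o, Y) = √2 (b(o, Y) = √(2 + 0) = √2)
-42*((-79 + 52)*(59 - 51) + b(5, r)) = -42*((-79 + 52)*(59 - 51) + √2) = -42*(-27*8 + √2) = -42*(-216 + √2) = 9072 - 42*√2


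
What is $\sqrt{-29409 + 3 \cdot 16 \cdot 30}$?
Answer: $i \sqrt{27969} \approx 167.24 i$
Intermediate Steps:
$\sqrt{-29409 + 3 \cdot 16 \cdot 30} = \sqrt{-29409 + 48 \cdot 30} = \sqrt{-29409 + 1440} = \sqrt{-27969} = i \sqrt{27969}$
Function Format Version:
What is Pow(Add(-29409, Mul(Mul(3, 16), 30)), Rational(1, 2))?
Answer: Mul(I, Pow(27969, Rational(1, 2))) ≈ Mul(167.24, I)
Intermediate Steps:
Pow(Add(-29409, Mul(Mul(3, 16), 30)), Rational(1, 2)) = Pow(Add(-29409, Mul(48, 30)), Rational(1, 2)) = Pow(Add(-29409, 1440), Rational(1, 2)) = Pow(-27969, Rational(1, 2)) = Mul(I, Pow(27969, Rational(1, 2)))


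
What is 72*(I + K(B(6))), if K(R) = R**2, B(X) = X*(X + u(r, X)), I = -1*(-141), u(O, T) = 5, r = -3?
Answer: 323784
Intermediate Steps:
I = 141
B(X) = X*(5 + X) (B(X) = X*(X + 5) = X*(5 + X))
72*(I + K(B(6))) = 72*(141 + (6*(5 + 6))**2) = 72*(141 + (6*11)**2) = 72*(141 + 66**2) = 72*(141 + 4356) = 72*4497 = 323784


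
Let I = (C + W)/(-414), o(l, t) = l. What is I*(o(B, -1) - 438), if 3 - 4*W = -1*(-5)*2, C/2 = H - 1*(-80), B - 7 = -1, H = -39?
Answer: 1926/23 ≈ 83.739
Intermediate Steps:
B = 6 (B = 7 - 1 = 6)
C = 82 (C = 2*(-39 - 1*(-80)) = 2*(-39 + 80) = 2*41 = 82)
W = -7/4 (W = ¾ - (-1*(-5))*2/4 = ¾ - 5*2/4 = ¾ - ¼*10 = ¾ - 5/2 = -7/4 ≈ -1.7500)
I = -107/552 (I = (82 - 7/4)/(-414) = (321/4)*(-1/414) = -107/552 ≈ -0.19384)
I*(o(B, -1) - 438) = -107*(6 - 438)/552 = -107/552*(-432) = 1926/23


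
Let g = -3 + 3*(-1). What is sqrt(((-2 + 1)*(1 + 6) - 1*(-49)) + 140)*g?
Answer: -6*sqrt(182) ≈ -80.944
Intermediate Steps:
g = -6 (g = -3 - 3 = -6)
sqrt(((-2 + 1)*(1 + 6) - 1*(-49)) + 140)*g = sqrt(((-2 + 1)*(1 + 6) - 1*(-49)) + 140)*(-6) = sqrt((-1*7 + 49) + 140)*(-6) = sqrt((-7 + 49) + 140)*(-6) = sqrt(42 + 140)*(-6) = sqrt(182)*(-6) = -6*sqrt(182)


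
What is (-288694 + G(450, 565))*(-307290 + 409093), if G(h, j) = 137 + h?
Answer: -29330156921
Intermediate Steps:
(-288694 + G(450, 565))*(-307290 + 409093) = (-288694 + (137 + 450))*(-307290 + 409093) = (-288694 + 587)*101803 = -288107*101803 = -29330156921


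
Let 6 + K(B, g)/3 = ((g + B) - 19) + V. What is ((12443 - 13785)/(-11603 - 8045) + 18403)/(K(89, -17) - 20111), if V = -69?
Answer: -180791743/198218848 ≈ -0.91208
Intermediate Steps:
K(B, g) = -282 + 3*B + 3*g (K(B, g) = -18 + 3*(((g + B) - 19) - 69) = -18 + 3*(((B + g) - 19) - 69) = -18 + 3*((-19 + B + g) - 69) = -18 + 3*(-88 + B + g) = -18 + (-264 + 3*B + 3*g) = -282 + 3*B + 3*g)
((12443 - 13785)/(-11603 - 8045) + 18403)/(K(89, -17) - 20111) = ((12443 - 13785)/(-11603 - 8045) + 18403)/((-282 + 3*89 + 3*(-17)) - 20111) = (-1342/(-19648) + 18403)/((-282 + 267 - 51) - 20111) = (-1342*(-1/19648) + 18403)/(-66 - 20111) = (671/9824 + 18403)/(-20177) = (180791743/9824)*(-1/20177) = -180791743/198218848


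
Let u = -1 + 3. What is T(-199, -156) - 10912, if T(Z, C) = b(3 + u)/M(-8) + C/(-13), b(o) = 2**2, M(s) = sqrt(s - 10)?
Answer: -10900 - 2*I*sqrt(2)/3 ≈ -10900.0 - 0.94281*I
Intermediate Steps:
u = 2
M(s) = sqrt(-10 + s)
b(o) = 4
T(Z, C) = -C/13 - 2*I*sqrt(2)/3 (T(Z, C) = 4/(sqrt(-10 - 8)) + C/(-13) = 4/(sqrt(-18)) + C*(-1/13) = 4/((3*I*sqrt(2))) - C/13 = 4*(-I*sqrt(2)/6) - C/13 = -2*I*sqrt(2)/3 - C/13 = -C/13 - 2*I*sqrt(2)/3)
T(-199, -156) - 10912 = (-1/13*(-156) - 2*I*sqrt(2)/3) - 10912 = (12 - 2*I*sqrt(2)/3) - 10912 = -10900 - 2*I*sqrt(2)/3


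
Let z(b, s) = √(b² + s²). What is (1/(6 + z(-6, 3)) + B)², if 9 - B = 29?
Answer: 1283/3 - 124*√5/9 ≈ 396.86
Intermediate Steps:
B = -20 (B = 9 - 1*29 = 9 - 29 = -20)
(1/(6 + z(-6, 3)) + B)² = (1/(6 + √((-6)² + 3²)) - 20)² = (1/(6 + √(36 + 9)) - 20)² = (1/(6 + √45) - 20)² = (1/(6 + 3*√5) - 20)² = (-20 + 1/(6 + 3*√5))²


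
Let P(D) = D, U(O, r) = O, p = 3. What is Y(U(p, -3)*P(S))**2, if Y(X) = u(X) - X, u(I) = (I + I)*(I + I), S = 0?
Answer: 0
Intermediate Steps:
u(I) = 4*I**2 (u(I) = (2*I)*(2*I) = 4*I**2)
Y(X) = -X + 4*X**2 (Y(X) = 4*X**2 - X = -X + 4*X**2)
Y(U(p, -3)*P(S))**2 = ((3*0)*(-1 + 4*(3*0)))**2 = (0*(-1 + 4*0))**2 = (0*(-1 + 0))**2 = (0*(-1))**2 = 0**2 = 0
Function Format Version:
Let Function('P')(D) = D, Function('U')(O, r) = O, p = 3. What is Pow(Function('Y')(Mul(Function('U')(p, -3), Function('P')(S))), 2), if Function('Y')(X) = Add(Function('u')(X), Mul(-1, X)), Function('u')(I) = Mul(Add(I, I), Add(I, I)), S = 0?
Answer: 0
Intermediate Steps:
Function('u')(I) = Mul(4, Pow(I, 2)) (Function('u')(I) = Mul(Mul(2, I), Mul(2, I)) = Mul(4, Pow(I, 2)))
Function('Y')(X) = Add(Mul(-1, X), Mul(4, Pow(X, 2))) (Function('Y')(X) = Add(Mul(4, Pow(X, 2)), Mul(-1, X)) = Add(Mul(-1, X), Mul(4, Pow(X, 2))))
Pow(Function('Y')(Mul(Function('U')(p, -3), Function('P')(S))), 2) = Pow(Mul(Mul(3, 0), Add(-1, Mul(4, Mul(3, 0)))), 2) = Pow(Mul(0, Add(-1, Mul(4, 0))), 2) = Pow(Mul(0, Add(-1, 0)), 2) = Pow(Mul(0, -1), 2) = Pow(0, 2) = 0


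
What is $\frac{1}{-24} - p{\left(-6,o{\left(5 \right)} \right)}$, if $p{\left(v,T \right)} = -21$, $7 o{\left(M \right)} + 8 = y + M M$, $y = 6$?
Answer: $\frac{503}{24} \approx 20.958$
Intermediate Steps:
$o{\left(M \right)} = - \frac{2}{7} + \frac{M^{2}}{7}$ ($o{\left(M \right)} = - \frac{8}{7} + \frac{6 + M M}{7} = - \frac{8}{7} + \frac{6 + M^{2}}{7} = - \frac{8}{7} + \left(\frac{6}{7} + \frac{M^{2}}{7}\right) = - \frac{2}{7} + \frac{M^{2}}{7}$)
$\frac{1}{-24} - p{\left(-6,o{\left(5 \right)} \right)} = \frac{1}{-24} - -21 = - \frac{1}{24} + 21 = \frac{503}{24}$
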